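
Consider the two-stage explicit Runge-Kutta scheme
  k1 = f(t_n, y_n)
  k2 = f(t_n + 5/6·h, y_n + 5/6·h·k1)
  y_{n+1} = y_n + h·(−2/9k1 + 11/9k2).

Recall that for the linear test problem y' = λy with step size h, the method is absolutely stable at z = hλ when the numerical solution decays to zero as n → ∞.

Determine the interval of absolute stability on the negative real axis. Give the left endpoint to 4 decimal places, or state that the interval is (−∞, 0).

z∈(-0.9818,0).

Set f=λy, z=hλ:
  k1=λy_n ⇒ h·k1=z·y_n;  k2=λ(1+5/6z)y_n ⇒ h·k2=z(1+5/6z)y_n
  y_{n+1}/y_n = 1 − 2/9z + 11/9z(1+5/6z) = 1 + z + 55/54z²
  ⇒ R(z) = 1 + z + 55/54z².

Find x<0 with |R(x)|<1.
x=-1.34: |R|=1.4889
R=1: x+55/54x²=0 ⇒ x=−54/55=-0.9818; min R=1−1/(4·55/54)=0.7545>−1
Confirm numerically:
  x=-0.865: |R|=0.89708 <1
  x=-0.794: |R|=0.84811 <1
  x=-0.731: |R|=0.81326 <1
  x=-0.591: |R|=0.76475 <1
  x=-1.351: |R|=1.50800 >1
  x=-1.155: |R|=1.20373 >1
  x=-1.076: |R|=1.10322 >1
Stable set (-0.9818, 0).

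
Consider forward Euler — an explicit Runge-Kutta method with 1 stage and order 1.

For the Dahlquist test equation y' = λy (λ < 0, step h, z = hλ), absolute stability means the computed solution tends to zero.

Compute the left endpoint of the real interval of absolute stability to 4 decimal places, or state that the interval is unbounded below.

z* = -2.0000.

With y'=λy (z=hλ):
  order 1, 1-stage ⇒ R(z)=1+z
  (e.g. R(-1.34)=-0.34000, |R|=0.34000)

Boundary: |R(x)|=1, x<0.
x=-1.34: |R|=0.3400
|R(-0.99)|=0.0100 |R(-0.82)|=0.1800 |R(-0.61)|=0.3900
Bisect:
  x_lo=-2.5492 |R|=1.5492  x_hi=-0.2789 |R|=0.7211
  mid=-1.41403 |R|=0.41403 →hi
  mid=-1.98161 |R|=0.98161 →hi
  mid=-2.26540 |R|=1.26540 →lo
  mid=-2.12351 |R|=1.12351 →lo
  mid=-2.05256 |R|=1.05256 →lo
  mid=-2.01708 |R|=1.01708 →lo
  mid=-1.99935 |R|=0.99935 →hi
  mid=-2.00822 |R|=1.00822 →lo
  ...
  [-2.00004,-1.99990] ⇒ x*=-2.0000
Interval (-2.0000, 0).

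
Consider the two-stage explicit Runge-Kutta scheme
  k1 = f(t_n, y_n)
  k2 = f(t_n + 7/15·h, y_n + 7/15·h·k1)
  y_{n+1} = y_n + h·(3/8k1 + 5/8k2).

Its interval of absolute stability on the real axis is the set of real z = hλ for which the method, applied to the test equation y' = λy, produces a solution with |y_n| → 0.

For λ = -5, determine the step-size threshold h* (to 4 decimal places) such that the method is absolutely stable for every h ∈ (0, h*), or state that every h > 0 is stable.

(-3.4286,0); λ=-5 ⇒ h* = (24/7)/5 = 0.6857.

Test eqn y'=λy, z=hλ:
  k1=λy_n ⇒ h·k1=z·y_n;  k2=λ(1+7/15z)y_n ⇒ h·k2=z(1+7/15z)y_n
  y_{n+1}/y_n = 1 + 3/8z + 5/8z(1+7/15z) = 1 + z + 7/24z²
  Hence R(z) = 1 + z + 7/24z².

Find x<0 with |R(x)|<1.
x=-1.03: |R|=0.2794
R=1: x+7/24x²=0 ⇒ x=−24/7=-3.4286; min R=1−1/(4·7/24)=0.1429>−1
Confirm numerically:
  x=-3.263: |R|=0.84242 <1
  x=-2.723: |R|=0.43963 <1
  x=-2.548: |R|=0.34559 <1
  x=-2.288: |R|=0.23886 <1
  x=-3.904: |R|=1.54135 >1
  x=-3.801: |R|=1.41288 >1
So |R|<1 on (-3.4286, 0).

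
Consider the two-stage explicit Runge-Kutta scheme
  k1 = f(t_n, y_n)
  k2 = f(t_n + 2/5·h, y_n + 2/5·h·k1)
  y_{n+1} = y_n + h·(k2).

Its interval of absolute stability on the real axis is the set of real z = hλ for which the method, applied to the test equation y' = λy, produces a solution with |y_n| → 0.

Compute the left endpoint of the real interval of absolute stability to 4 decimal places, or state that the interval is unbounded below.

left endpoint -2.5000.

Set f=λy, z=hλ:
  k1=λy_n ⇒ h·k1=z·y_n;  k2=λ(1+2/5z)y_n ⇒ h·k2=z(1+2/5z)y_n
  y_{n+1}/y_n = 1 + z(1+2/5z) = 1 + z + 2/5z²
  so R(z) = 1 + z + 2/5z².

Find x<0 with |R(x)|<1.
x=-0.38: |R|=0.6778
R=1: x+2/5x²=0 ⇒ x=−5/2=-2.5000; min R=1−1/(4·2/5)=0.3750>−1
Confirm numerically:
  x=-2.446: |R|=0.94717 <1
  x=-1.219: |R|=0.37538 <1
  x=-1.009: |R|=0.39823 <1
  x=-2.646: |R|=1.15453 >1
  x=-2.610: |R|=1.11484 >1
So |R|<1 on (-2.5000, 0).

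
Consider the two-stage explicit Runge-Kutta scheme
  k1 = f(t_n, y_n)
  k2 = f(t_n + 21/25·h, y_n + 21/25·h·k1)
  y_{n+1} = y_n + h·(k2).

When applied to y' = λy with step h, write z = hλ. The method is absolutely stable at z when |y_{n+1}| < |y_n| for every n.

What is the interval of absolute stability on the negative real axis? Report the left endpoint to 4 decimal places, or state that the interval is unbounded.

z∈(-1.1905,0).

Test eqn y'=λy, z=hλ:
  k1=λy_n ⇒ h·k1=z·y_n;  k2=λ(1+21/25z)y_n ⇒ h·k2=z(1+21/25z)y_n
  y_{n+1}/y_n = 1 + z(1+21/25z) = 1 + z + 21/25z²
  Hence R(z) = 1 + z + 21/25z².

Solve |R(x)|<1 on ℝ⁻.
x=-1.26: |R|=1.0736
R=1: x+21/25x²=0 ⇒ x=−25/21=-1.1905; min R=1−1/(4·21/25)=0.7024>−1
Confirm numerically:
  x=-0.923: |R|=0.79262 <1
  x=-0.780: |R|=0.73106 <1
  x=-0.689: |R|=0.70977 <1
  x=-0.676: |R|=0.70786 <1
  x=-1.628: |R|=1.59832 >1
  x=-1.424: |R|=1.27933 >1
Interval (-1.1905, 0).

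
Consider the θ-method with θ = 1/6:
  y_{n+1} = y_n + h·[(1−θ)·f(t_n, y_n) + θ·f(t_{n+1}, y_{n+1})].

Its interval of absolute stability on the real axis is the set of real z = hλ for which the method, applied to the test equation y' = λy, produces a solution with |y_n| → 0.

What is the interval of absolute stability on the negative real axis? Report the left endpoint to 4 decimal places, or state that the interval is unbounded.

On y'=λy, z=hλ:
  y_{n+1} = y_n + z·[5/6·y_n + 1/6·y_{n+1}] ⇒ (1 − 1/6z)y_{n+1} = (1 + 5/6z)y_n
  R(z) = (1 + 5/6z)/(1 − 1/6z).

Boundary: |R(x)|=1, x<0.
x=-0.56: |R|=0.4878
R=−1: 1+5/6x = −1+1/6x ⇒ -2/3x=2 ⇒ x=2/(-2/3)=-3.0000
Confirm numerically:
  x=-2.700: |R|=0.86207 <1
  x=-1.941: |R|=0.46657 <1
  x=-1.276: |R|=0.05223 <1
  x=-3.483: |R|=1.20373 >1
  x=-3.294: |R|=1.12653 >1
  x=-3.055: |R|=1.02430 >1
So |R|<1 on (-3.0000, 0).

z∈(-3.0000,0).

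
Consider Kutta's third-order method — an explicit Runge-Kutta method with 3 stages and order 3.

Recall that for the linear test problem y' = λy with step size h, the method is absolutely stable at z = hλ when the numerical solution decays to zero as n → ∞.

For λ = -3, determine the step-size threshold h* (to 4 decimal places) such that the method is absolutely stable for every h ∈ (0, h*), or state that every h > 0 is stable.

With y'=λy (z=hλ):
  order 3, 3-stage ⇒ R(z)=1+z+z^2/2+z^3/6
  (e.g. R(-1.56)=0.02406, |R|=0.02406)

Solve |R(x)|<1 on ℝ⁻.
x=-1.56: |R|=0.0241
|R(-2.74)|=1.4147 |R(-2.28)|=0.6562 |R(-0.96)|=0.3533
Bisect:
  x_lo=-3.0031 |R|=2.0078  x_hi=-0.0775 |R|=0.9254
  mid=-1.54030 |R|=0.03690 →hi
  mid=-2.27171 |R|=0.64530 →hi
  mid=-2.63741 |R|=1.21706 →lo
  mid=-2.45456 |R|=0.90686 →hi
  mid=-2.54599 |R|=1.05550 →lo
  mid=-2.50027 |R|=0.97961 →hi
  mid=-2.52313 |R|=1.01716 →lo
  mid=-2.51170 |R|=0.99829 →hi
  mid=-2.51742 |R|=1.00770 →lo
  mid=-2.51456 |R|=1.00299 →lo
  ...
  [-2.51277,-2.51260] ⇒ x*=-2.5127
Interval (-2.5127, 0).

(-2.5127,0); λ=-3 ⇒ h* = 0.8376.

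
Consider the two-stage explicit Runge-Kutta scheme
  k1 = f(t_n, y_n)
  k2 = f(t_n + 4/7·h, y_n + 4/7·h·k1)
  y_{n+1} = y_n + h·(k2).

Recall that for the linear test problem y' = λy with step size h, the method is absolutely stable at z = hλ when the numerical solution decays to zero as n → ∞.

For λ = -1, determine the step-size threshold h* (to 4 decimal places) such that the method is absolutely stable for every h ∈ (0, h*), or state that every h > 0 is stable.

On y'=λy, z=hλ:
  k1=λy_n ⇒ h·k1=z·y_n;  k2=λ(1+4/7z)y_n ⇒ h·k2=z(1+4/7z)y_n
  y_{n+1}/y_n = 1 + z(1+4/7z) = 1 + z + 4/7z²
  R(z) = 1 + z + 4/7z².

Boundary: |R(x)|=1, x<0.
x=-1.26: |R|=0.6472
R=1: x+4/7x²=0 ⇒ x=−7/4=-1.7500; min R=1−1/(4·4/7)=0.5625>−1
Confirm numerically:
  x=-1.644: |R|=0.90042 <1
  x=-1.431: |R|=0.73915 <1
  x=-0.785: |R|=0.56713 <1
  x=-2.255: |R|=1.65073 >1
  x=-2.081: |R|=1.39361 >1
  x=-2.069: |R|=1.37715 >1
So |R|<1 on (-1.7500, 0).

(-1.7500,0); λ=-1 ⇒ h* = (7/4)/1 = 1.7500.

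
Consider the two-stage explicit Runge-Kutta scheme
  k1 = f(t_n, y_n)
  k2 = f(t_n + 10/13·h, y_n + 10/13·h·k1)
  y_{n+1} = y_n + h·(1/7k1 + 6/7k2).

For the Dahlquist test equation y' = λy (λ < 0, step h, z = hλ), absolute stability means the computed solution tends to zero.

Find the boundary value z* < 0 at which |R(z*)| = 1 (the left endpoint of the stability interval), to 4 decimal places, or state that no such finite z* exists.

z* = -1.5167.

With y'=λy (z=hλ):
  k1=λy_n ⇒ h·k1=z·y_n;  k2=λ(1+10/13z)y_n ⇒ h·k2=z(1+10/13z)y_n
  y_{n+1}/y_n = 1 + 1/7z + 6/7z(1+10/13z) = 1 + z + 60/91z²
  R(z) = 1 + z + 60/91z².

Find x<0 with |R(x)|<1.
x=-0.7: |R|=0.6231
R=1: x+60/91x²=0 ⇒ x=−91/60=-1.5167; min R=1−1/(4·60/91)=0.6208>−1
Confirm numerically:
  x=-1.284: |R|=0.80303 <1
  x=-1.154: |R|=0.72405 <1
  x=-0.917: |R|=0.63743 <1
  x=-0.893: |R|=0.63279 <1
  x=-1.982: |R|=1.60810 >1
  x=-1.878: |R|=1.44742 >1
Stable set (-1.5167, 0).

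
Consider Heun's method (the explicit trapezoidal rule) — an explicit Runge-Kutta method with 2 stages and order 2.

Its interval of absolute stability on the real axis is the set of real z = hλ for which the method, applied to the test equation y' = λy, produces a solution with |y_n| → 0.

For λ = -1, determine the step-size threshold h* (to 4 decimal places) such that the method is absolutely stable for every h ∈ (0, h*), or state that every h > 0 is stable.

On y'=λy, z=hλ:
  order 2, 2-stage ⇒ R(z)=1+z+z^2/2
  (e.g. R(-1.13)=0.50845, |R|=0.50845)

Solve |R(x)|<1 on ℝ⁻.
x=-1.13: |R|=0.5085
|R(-2.39)|=1.4661 |R(-0.74)|=0.5338 |R(-0.73)|=0.5364
Bisect:
  x_lo=-2.3128 |R|=1.3618  x_hi=-0.1261 |R|=0.8819
  mid=-1.21946 |R|=0.52408 →hi
  mid=-1.76615 |R|=0.79349 →hi
  mid=-2.03950 |R|=1.04028 →lo
  mid=-1.90282 |R|=0.90754 →hi
  mid=-1.97116 |R|=0.97157 →hi
  mid=-2.00533 |R|=1.00534 →lo
  mid=-1.98824 |R|=0.98831 →hi
  ...
  [-2.00012,-1.99999] ⇒ x*=-2.0000
Interval (-2.0000, 0).

(-2.0000,0); λ=-1 ⇒ h* = 2.0000.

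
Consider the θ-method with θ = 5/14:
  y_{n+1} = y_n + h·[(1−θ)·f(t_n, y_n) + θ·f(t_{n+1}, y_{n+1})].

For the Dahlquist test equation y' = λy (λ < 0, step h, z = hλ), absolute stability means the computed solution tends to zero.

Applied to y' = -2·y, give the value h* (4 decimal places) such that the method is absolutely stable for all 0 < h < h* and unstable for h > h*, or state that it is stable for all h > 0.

(-7.0000,0); λ=-2 ⇒ h* = (7)/2 = 3.5000.

Set f=λy, z=hλ:
  y_{n+1} = y_n + z·[9/14·y_n + 5/14·y_{n+1}] ⇒ (1 − 5/14z)y_{n+1} = (1 + 9/14z)y_n
  Hence R(z) = (1 + 9/14z)/(1 − 5/14z).

Find x<0 with |R(x)|<1.
x=-1.75: |R|=0.0769
R=−1: 1+9/14x = −1+5/14x ⇒ -2/7x=2 ⇒ x=2/(-2/7)=-7.0000
Confirm numerically:
  x=-6.564: |R|=0.96275 <1
  x=-3.778: |R|=0.60815 <1
  x=-3.698: |R|=0.59347 <1
  x=-7.512: |R|=1.03972 >1
  x=-7.343: |R|=1.02705 >1
  x=-7.138: |R|=1.01111 >1
Stable set (-7.0000, 0).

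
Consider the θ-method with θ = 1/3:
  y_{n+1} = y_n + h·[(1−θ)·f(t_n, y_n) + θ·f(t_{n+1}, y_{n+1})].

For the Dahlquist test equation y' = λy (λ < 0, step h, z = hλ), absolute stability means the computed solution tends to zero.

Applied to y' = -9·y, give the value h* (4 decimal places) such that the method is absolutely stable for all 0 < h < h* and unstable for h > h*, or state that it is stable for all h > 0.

Set f=λy, z=hλ:
  y_{n+1} = y_n + z·[2/3·y_n + 1/3·y_{n+1}] ⇒ (1 − 1/3z)y_{n+1} = (1 + 2/3z)y_n
  ⇒ R(z) = (1 + 2/3z)/(1 − 1/3z).

Find x<0 with |R(x)|<1.
x=-1.2: |R|=0.1429
R=−1: 1+2/3x = −1+1/3x ⇒ -1/3x=2 ⇒ x=2/(-1/3)=-6.0000
Confirm numerically:
  x=-5.763: |R|=0.97295 <1
  x=-3.826: |R|=0.68151 <1
  x=-3.329: |R|=0.57797 <1
  x=-3.032: |R|=0.50796 <1
  x=-6.319: |R|=1.03423 >1
  x=-6.167: |R|=1.01822 >1
So |R|<1 on (-6.0000, 0).

(-6.0000,0); λ=-9 ⇒ h* = (6)/9 = 0.6667.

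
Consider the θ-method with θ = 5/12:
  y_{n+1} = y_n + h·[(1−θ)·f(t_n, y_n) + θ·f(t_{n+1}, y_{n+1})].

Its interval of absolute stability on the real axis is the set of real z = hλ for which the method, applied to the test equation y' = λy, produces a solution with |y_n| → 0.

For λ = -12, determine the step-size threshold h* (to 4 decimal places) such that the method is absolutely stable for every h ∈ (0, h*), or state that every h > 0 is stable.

(-12.0000,0); λ=-12 ⇒ h* = (12)/12 = 1.0000.

On y'=λy, z=hλ:
  y_{n+1} = y_n + z·[7/12·y_n + 5/12·y_{n+1}] ⇒ (1 − 5/12z)y_{n+1} = (1 + 7/12z)y_n
  Hence R(z) = (1 + 7/12z)/(1 − 5/12z).

Find x<0 with |R(x)|<1.
x=-0.41: |R|=0.6498
R=−1: 1+7/12x = −1+5/12x ⇒ -1/6x=2 ⇒ x=2/(-1/6)=-12.0000
Confirm numerically:
  x=-11.610: |R|=0.98887 <1
  x=-10.175: |R|=0.94195 <1
  x=-7.283: |R|=0.80514 <1
  x=-5.693: |R|=0.68827 <1
  x=-12.083: |R|=1.00229 >1
  x=-12.033: |R|=1.00091 >1
Interval (-12.0000, 0).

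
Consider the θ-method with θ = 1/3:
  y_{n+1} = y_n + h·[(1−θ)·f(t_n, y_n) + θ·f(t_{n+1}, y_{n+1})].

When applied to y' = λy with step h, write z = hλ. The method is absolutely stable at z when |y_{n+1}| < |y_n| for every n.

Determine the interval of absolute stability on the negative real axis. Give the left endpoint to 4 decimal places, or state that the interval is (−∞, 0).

Test eqn y'=λy, z=hλ:
  y_{n+1} = y_n + z·[2/3·y_n + 1/3·y_{n+1}] ⇒ (1 − 1/3z)y_{n+1} = (1 + 2/3z)y_n
  so R(z) = (1 + 2/3z)/(1 − 1/3z).

Solve |R(x)|<1 on ℝ⁻.
x=-1.47: |R|=0.0134
R=−1: 1+2/3x = −1+1/3x ⇒ -1/3x=2 ⇒ x=2/(-1/3)=-6.0000
Confirm numerically:
  x=-5.264: |R|=0.91094 <1
  x=-3.843: |R|=0.68479 <1
  x=-2.962: |R|=0.49044 <1
  x=-6.516: |R|=1.05422 >1
  x=-6.257: |R|=1.02776 >1
Interval (-6.0000, 0).

(-6.0000, 0).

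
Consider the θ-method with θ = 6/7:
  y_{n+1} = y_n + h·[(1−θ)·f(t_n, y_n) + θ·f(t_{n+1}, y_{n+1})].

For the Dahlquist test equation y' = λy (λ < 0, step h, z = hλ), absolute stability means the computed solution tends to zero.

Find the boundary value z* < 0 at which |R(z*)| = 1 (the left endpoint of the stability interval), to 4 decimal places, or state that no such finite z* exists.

(−∞, 0) — no finite endpoint.

Set f=λy, z=hλ:
  y_{n+1} = y_n + z·[1/7·y_n + 6/7·y_{n+1}] ⇒ (1 − 6/7z)y_{n+1} = (1 + 1/7z)y_n
  R(z) = (1 + 1/7z)/(1 − 6/7z).

Need |R(x)|<1, x<0.
x=-0.37: |R|=0.7191
x=-2: |R|=0.2632
x=-10: |R|=0.0448
x=-100: |R|=0.1532
θ=6/7≥1/2 ⇒ |1+1/7x|<|1−6/7x| ∀x<0 ⇒ interval (−∞,0).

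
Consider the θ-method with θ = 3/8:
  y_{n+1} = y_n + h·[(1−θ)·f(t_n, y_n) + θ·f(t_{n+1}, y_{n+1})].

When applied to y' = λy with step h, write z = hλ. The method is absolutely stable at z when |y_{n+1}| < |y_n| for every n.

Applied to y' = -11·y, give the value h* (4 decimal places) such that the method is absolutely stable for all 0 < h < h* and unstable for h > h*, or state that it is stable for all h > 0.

Set f=λy, z=hλ:
  y_{n+1} = y_n + z·[5/8·y_n + 3/8·y_{n+1}] ⇒ (1 − 3/8z)y_{n+1} = (1 + 5/8z)y_n
  R(z) = (1 + 5/8z)/(1 − 3/8z).

Solve |R(x)|<1 on ℝ⁻.
x=-1.27: |R|=0.1397
R=−1: 1+5/8x = −1+3/8x ⇒ -1/4x=2 ⇒ x=2/(-1/4)=-8.0000
Confirm numerically:
  x=-7.129: |R|=0.94072 <1
  x=-5.356: |R|=0.78029 <1
  x=-3.931: |R|=0.58884 <1
  x=-3.233: |R|=0.46133 <1
  x=-8.533: |R|=1.03173 >1
  x=-8.466: |R|=1.02791 >1
  x=-8.179: |R|=1.01100 >1
Interval (-8.0000, 0).

(-8.0000,0); λ=-11 ⇒ h* = (8)/11 = 0.7273.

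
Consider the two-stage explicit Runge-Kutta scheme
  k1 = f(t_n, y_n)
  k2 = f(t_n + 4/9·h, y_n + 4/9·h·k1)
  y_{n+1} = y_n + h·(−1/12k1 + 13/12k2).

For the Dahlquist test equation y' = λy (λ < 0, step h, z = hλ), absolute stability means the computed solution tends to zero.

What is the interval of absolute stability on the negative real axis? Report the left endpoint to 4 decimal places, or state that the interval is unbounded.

On y'=λy, z=hλ:
  k1=λy_n ⇒ h·k1=z·y_n;  k2=λ(1+4/9z)y_n ⇒ h·k2=z(1+4/9z)y_n
  y_{n+1}/y_n = 1 − 1/12z + 13/12z(1+4/9z) = 1 + z + 13/27z²
  ⇒ R(z) = 1 + z + 13/27z².

Find x<0 with |R(x)|<1.
x=-1.4: |R|=0.5437
R=1: x+13/27x²=0 ⇒ x=−27/13=-2.0769; min R=1−1/(4·13/27)=0.4808>−1
Confirm numerically:
  x=-1.591: |R|=0.62776 <1
  x=-1.292: |R|=0.51172 <1
  x=-1.281: |R|=0.50909 <1
  x=-1.179: |R|=0.49028 <1
  x=-2.627: |R|=1.69577 >1
  x=-2.322: |R|=1.27400 >1
So |R|<1 on (-2.0769, 0).

(-2.0769, 0).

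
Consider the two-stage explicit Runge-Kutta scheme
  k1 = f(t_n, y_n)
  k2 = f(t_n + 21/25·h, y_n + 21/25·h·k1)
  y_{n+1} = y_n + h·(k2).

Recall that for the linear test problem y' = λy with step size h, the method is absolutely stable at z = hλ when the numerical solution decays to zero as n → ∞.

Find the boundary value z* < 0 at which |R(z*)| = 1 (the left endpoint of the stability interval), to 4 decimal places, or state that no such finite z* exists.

z* = -1.1905.

Test eqn y'=λy, z=hλ:
  k1=λy_n ⇒ h·k1=z·y_n;  k2=λ(1+21/25z)y_n ⇒ h·k2=z(1+21/25z)y_n
  y_{n+1}/y_n = 1 + z(1+21/25z) = 1 + z + 21/25z²
  ⇒ R(z) = 1 + z + 21/25z².

Find x<0 with |R(x)|<1.
x=-1.77: |R|=1.8616
R=1: x+21/25x²=0 ⇒ x=−25/21=-1.1905; min R=1−1/(4·21/25)=0.7024>−1
Confirm numerically:
  x=-1.127: |R|=0.93991 <1
  x=-0.706: |R|=0.71269 <1
  x=-0.645: |R|=0.70446 <1
  x=-0.627: |R|=0.70323 <1
  x=-1.545: |R|=1.46010 >1
  x=-1.543: |R|=1.45691 >1
  x=-1.530: |R|=1.43636 >1
So |R|<1 on (-1.1905, 0).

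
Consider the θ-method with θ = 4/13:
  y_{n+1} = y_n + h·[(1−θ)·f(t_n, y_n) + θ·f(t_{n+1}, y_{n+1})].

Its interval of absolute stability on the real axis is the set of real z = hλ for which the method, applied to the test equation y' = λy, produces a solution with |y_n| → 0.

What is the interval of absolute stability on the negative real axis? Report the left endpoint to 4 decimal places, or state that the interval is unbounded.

Test eqn y'=λy, z=hλ:
  y_{n+1} = y_n + z·[9/13·y_n + 4/13·y_{n+1}] ⇒ (1 − 4/13z)y_{n+1} = (1 + 9/13z)y_n
  ⇒ R(z) = (1 + 9/13z)/(1 − 4/13z).

Find x<0 with |R(x)|<1.
x=-1.73: |R|=0.1290
R=−1: 1+9/13x = −1+4/13x ⇒ -5/13x=2 ⇒ x=2/(-5/13)=-5.2000
Confirm numerically:
  x=-4.922: |R|=0.95748 <1
  x=-2.551: |R|=0.42919 <1
  x=-2.135: |R|=0.28853 <1
  x=-5.695: |R|=1.06917 >1
  x=-5.621: |R|=1.05932 >1
  x=-5.240: |R|=1.00589 >1
So |R|<1 on (-5.2000, 0).

(-5.2000, 0).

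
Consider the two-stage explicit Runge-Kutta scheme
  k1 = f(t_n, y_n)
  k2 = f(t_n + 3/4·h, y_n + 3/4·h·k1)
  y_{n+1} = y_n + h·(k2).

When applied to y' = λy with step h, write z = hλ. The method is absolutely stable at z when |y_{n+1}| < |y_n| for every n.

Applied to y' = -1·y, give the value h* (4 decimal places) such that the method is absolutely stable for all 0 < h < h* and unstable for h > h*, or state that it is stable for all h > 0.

(-1.3333,0); λ=-1 ⇒ h* = (4/3)/1 = 1.3333.

With y'=λy (z=hλ):
  k1=λy_n ⇒ h·k1=z·y_n;  k2=λ(1+3/4z)y_n ⇒ h·k2=z(1+3/4z)y_n
  y_{n+1}/y_n = 1 + z(1+3/4z) = 1 + z + 3/4z²
  Hence R(z) = 1 + z + 3/4z².

Find x<0 with |R(x)|<1.
x=-0.7: |R|=0.6675
R=1: x+3/4x²=0 ⇒ x=−4/3=-1.3333; min R=1−1/(4·3/4)=0.6667>−1
Confirm numerically:
  x=-0.698: |R|=0.66740 <1
  x=-0.620: |R|=0.66830 <1
  x=-0.594: |R|=0.67063 <1
  x=-1.694: |R|=1.45823 >1
  x=-1.367: |R|=1.03452 >1
Interval (-1.3333, 0).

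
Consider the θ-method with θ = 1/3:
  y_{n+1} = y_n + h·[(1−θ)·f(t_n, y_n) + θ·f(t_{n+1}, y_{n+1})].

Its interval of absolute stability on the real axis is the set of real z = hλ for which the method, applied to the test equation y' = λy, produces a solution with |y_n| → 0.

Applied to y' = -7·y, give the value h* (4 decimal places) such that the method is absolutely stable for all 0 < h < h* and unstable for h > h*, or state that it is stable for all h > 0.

With y'=λy (z=hλ):
  y_{n+1} = y_n + z·[2/3·y_n + 1/3·y_{n+1}] ⇒ (1 − 1/3z)y_{n+1} = (1 + 2/3z)y_n
  R(z) = (1 + 2/3z)/(1 − 1/3z).

Boundary: |R(x)|=1, x<0.
x=-0.51: |R|=0.5641
R=−1: 1+2/3x = −1+1/3x ⇒ -1/3x=2 ⇒ x=2/(-1/3)=-6.0000
Confirm numerically:
  x=-5.720: |R|=0.96789 <1
  x=-3.658: |R|=0.64824 <1
  x=-3.081: |R|=0.51998 <1
  x=-6.592: |R|=1.06172 >1
  x=-6.121: |R|=1.01327 >1
Interval (-6.0000, 0).

(-6.0000,0); λ=-7 ⇒ h* = (6)/7 = 0.8571.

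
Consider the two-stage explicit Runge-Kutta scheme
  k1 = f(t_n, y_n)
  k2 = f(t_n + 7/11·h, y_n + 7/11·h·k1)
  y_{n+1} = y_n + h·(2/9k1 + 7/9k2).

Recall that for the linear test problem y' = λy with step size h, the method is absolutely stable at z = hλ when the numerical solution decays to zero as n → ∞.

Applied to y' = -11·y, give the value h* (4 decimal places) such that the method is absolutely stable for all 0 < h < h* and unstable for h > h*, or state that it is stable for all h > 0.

(-2.0204,0); λ=-11 ⇒ h* = (99/49)/11 = 0.1837.

Test eqn y'=λy, z=hλ:
  k1=λy_n ⇒ h·k1=z·y_n;  k2=λ(1+7/11z)y_n ⇒ h·k2=z(1+7/11z)y_n
  y_{n+1}/y_n = 1 + 2/9z + 7/9z(1+7/11z) = 1 + z + 49/99z²
  Hence R(z) = 1 + z + 49/99z².

Boundary: |R(x)|=1, x<0.
x=-1.74: |R|=0.7585
R=1: x+49/99x²=0 ⇒ x=−99/49=-2.0204; min R=1−1/(4·49/99)=0.4949>−1
Confirm numerically:
  x=-1.852: |R|=0.84563 <1
  x=-1.674: |R|=0.71299 <1
  x=-1.498: |R|=0.61267 <1
  x=-2.269: |R|=1.27918 >1
  x=-2.256: |R|=1.26306 >1
  x=-2.068: |R|=1.04871 >1
Stable set (-2.0204, 0).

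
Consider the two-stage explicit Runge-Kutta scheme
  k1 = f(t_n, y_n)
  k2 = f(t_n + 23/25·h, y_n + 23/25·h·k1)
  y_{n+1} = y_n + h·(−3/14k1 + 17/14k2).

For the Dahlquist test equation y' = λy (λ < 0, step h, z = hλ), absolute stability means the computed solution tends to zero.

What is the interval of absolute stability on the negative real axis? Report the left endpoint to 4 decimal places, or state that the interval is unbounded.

With y'=λy (z=hλ):
  k1=λy_n ⇒ h·k1=z·y_n;  k2=λ(1+23/25z)y_n ⇒ h·k2=z(1+23/25z)y_n
  y_{n+1}/y_n = 1 − 3/14z + 17/14z(1+23/25z) = 1 + z + 391/350z²
  ⇒ R(z) = 1 + z + 391/350z².

Find x<0 with |R(x)|<1.
x=-1.19: |R|=1.3920
R=1: x+391/350x²=0 ⇒ x=−350/391=-0.8951; min R=1−1/(4·391/350)=0.7762>−1
Confirm numerically:
  x=-0.838: |R|=0.94651 <1
  x=-0.770: |R|=0.89235 <1
  x=-0.567: |R|=0.79215 <1
  x=-1.436: |R|=1.86766 >1
  x=-1.293: |R|=1.57469 >1
  x=-1.054: |R|=1.18705 >1
Stable set (-0.8951, 0).

(-0.8951, 0).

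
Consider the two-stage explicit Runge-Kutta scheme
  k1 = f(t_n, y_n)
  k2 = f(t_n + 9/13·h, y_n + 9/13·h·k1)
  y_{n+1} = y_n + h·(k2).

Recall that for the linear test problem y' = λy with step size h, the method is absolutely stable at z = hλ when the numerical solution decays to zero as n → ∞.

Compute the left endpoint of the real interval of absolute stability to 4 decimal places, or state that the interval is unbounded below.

z* = -1.4444.

Test eqn y'=λy, z=hλ:
  k1=λy_n ⇒ h·k1=z·y_n;  k2=λ(1+9/13z)y_n ⇒ h·k2=z(1+9/13z)y_n
  y_{n+1}/y_n = 1 + z(1+9/13z) = 1 + z + 9/13z²
  Hence R(z) = 1 + z + 9/13z².

Boundary: |R(x)|=1, x<0.
x=-1.13: |R|=0.7540
R=1: x+9/13x²=0 ⇒ x=−13/9=-1.4444; min R=1−1/(4·9/13)=0.6389>−1
Confirm numerically:
  x=-1.271: |R|=0.84738 <1
  x=-1.142: |R|=0.76088 <1
  x=-0.667: |R|=0.64100 <1
  x=-1.957: |R|=1.69443 >1
  x=-1.745: |R|=1.36309 >1
Stable set (-1.4444, 0).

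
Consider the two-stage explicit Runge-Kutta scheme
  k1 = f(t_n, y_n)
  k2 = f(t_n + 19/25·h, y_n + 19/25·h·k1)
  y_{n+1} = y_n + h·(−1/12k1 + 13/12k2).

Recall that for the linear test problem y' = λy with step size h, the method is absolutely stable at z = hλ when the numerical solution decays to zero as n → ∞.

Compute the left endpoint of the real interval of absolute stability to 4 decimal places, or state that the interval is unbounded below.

On y'=λy, z=hλ:
  k1=λy_n ⇒ h·k1=z·y_n;  k2=λ(1+19/25z)y_n ⇒ h·k2=z(1+19/25z)y_n
  y_{n+1}/y_n = 1 − 1/12z + 13/12z(1+19/25z) = 1 + z + 247/300z²
  R(z) = 1 + z + 247/300z².

Find x<0 with |R(x)|<1.
x=-1.39: |R|=1.2008
R=1: x+247/300x²=0 ⇒ x=−300/247=-1.2146; min R=1−1/(4·247/300)=0.6964>−1
Confirm numerically:
  x=-1.130: |R|=0.92131 <1
  x=-0.719: |R|=0.70663 <1
  x=-0.512: |R|=0.70383 <1
  x=-1.642: |R|=1.57784 >1
  x=-1.464: |R|=1.30065 >1
Stable set (-1.2146, 0).

z* = -1.2146.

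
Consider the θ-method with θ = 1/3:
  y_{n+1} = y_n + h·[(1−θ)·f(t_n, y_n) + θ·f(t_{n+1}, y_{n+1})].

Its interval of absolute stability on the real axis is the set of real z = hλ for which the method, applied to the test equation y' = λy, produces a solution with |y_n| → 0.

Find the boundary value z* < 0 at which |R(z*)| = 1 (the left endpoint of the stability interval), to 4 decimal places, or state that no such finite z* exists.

Test eqn y'=λy, z=hλ:
  y_{n+1} = y_n + z·[2/3·y_n + 1/3·y_{n+1}] ⇒ (1 − 1/3z)y_{n+1} = (1 + 2/3z)y_n
  ⇒ R(z) = (1 + 2/3z)/(1 − 1/3z).

Need |R(x)|<1, x<0.
x=-0.94: |R|=0.2843
R=−1: 1+2/3x = −1+1/3x ⇒ -1/3x=2 ⇒ x=2/(-1/3)=-6.0000
Confirm numerically:
  x=-5.362: |R|=0.92370 <1
  x=-4.922: |R|=0.86392 <1
  x=-4.426: |R|=0.78804 <1
  x=-6.540: |R|=1.05660 >1
  x=-6.504: |R|=1.05303 >1
  x=-6.386: |R|=1.04113 >1
Stable set (-6.0000, 0).

left endpoint -6.0000.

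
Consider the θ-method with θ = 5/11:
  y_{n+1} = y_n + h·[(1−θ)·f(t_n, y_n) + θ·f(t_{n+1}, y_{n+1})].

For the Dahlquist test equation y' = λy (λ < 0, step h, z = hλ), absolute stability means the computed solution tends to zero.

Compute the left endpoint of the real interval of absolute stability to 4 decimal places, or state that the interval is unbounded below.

With y'=λy (z=hλ):
  y_{n+1} = y_n + z·[6/11·y_n + 5/11·y_{n+1}] ⇒ (1 − 5/11z)y_{n+1} = (1 + 6/11z)y_n
  ⇒ R(z) = (1 + 6/11z)/(1 − 5/11z).

Find x<0 with |R(x)|<1.
x=-1.62: |R|=0.0670
R=−1: 1+6/11x = −1+5/11x ⇒ -1/11x=2 ⇒ x=2/(-1/11)=-22.0000
Confirm numerically:
  x=-19.790: |R|=0.97990 <1
  x=-19.234: |R|=0.97419 <1
  x=-13.507: |R|=0.89186 <1
  x=-9.170: |R|=0.77432 <1
  x=-22.508: |R|=1.00411 >1
  x=-22.318: |R|=1.00259 >1
  x=-22.234: |R|=1.00192 >1
Stable set (-22.0000, 0).

z* = -22.0000.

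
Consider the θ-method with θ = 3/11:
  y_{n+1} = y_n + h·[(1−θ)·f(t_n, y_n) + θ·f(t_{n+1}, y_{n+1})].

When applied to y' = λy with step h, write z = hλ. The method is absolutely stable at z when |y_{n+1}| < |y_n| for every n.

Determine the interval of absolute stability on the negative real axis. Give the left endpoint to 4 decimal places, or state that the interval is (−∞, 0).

z∈(-4.4000,0).

With y'=λy (z=hλ):
  y_{n+1} = y_n + z·[8/11·y_n + 3/11·y_{n+1}] ⇒ (1 − 3/11z)y_{n+1} = (1 + 8/11z)y_n
  R(z) = (1 + 8/11z)/(1 − 3/11z).

Need |R(x)|<1, x<0.
x=-0.57: |R|=0.5067
R=−1: 1+8/11x = −1+3/11x ⇒ -5/11x=2 ⇒ x=2/(-5/11)=-4.4000
Confirm numerically:
  x=-2.781: |R|=0.58150 <1
  x=-2.020: |R|=0.30246 <1
  x=-1.941: |R|=0.26916 <1
  x=-4.998: |R|=1.11503 >1
  x=-4.821: |R|=1.08267 >1
  x=-4.590: |R|=1.03835 >1
Interval (-4.4000, 0).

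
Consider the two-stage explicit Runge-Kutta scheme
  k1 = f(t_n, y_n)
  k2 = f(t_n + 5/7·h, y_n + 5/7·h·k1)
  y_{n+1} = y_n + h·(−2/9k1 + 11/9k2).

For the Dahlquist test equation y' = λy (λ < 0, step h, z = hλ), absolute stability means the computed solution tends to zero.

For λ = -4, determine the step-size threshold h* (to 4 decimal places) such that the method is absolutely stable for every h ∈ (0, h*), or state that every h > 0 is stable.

With y'=λy (z=hλ):
  k1=λy_n ⇒ h·k1=z·y_n;  k2=λ(1+5/7z)y_n ⇒ h·k2=z(1+5/7z)y_n
  y_{n+1}/y_n = 1 − 2/9z + 11/9z(1+5/7z) = 1 + z + 55/63z²
  ⇒ R(z) = 1 + z + 55/63z².

Need |R(x)|<1, x<0.
x=-0.9: |R|=0.8071
R=1: x+55/63x²=0 ⇒ x=−63/55=-1.1455; min R=1−1/(4·55/63)=0.7136>−1
Confirm numerically:
  x=-0.901: |R|=0.80772 <1
  x=-0.581: |R|=0.71370 <1
  x=-0.514: |R|=0.71665 <1
  x=-1.570: |R|=1.58190 >1
  x=-1.504: |R|=1.47078 >1
  x=-1.408: |R|=1.32272 >1
Interval (-1.1455, 0).

(-1.1455,0); λ=-4 ⇒ h* = (63/55)/4 = 0.2864.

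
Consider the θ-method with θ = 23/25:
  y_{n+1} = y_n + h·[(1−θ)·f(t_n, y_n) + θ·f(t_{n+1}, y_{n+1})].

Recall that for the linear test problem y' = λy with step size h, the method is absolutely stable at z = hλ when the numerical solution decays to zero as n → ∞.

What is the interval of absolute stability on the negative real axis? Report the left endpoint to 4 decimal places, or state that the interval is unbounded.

unbounded; (−∞, 0).

Test eqn y'=λy, z=hλ:
  y_{n+1} = y_n + z·[2/25·y_n + 23/25·y_{n+1}] ⇒ (1 − 23/25z)y_{n+1} = (1 + 2/25z)y_n
  Hence R(z) = (1 + 2/25z)/(1 − 23/25z).

Need |R(x)|<1, x<0.
x=-0.86: |R|=0.5199
x=-2: |R|=0.2958
x=-10: |R|=0.0196
x=-100: |R|=0.0753
θ=23/25≥1/2 ⇒ |1+2/25x|<|1−23/25x| ∀x<0 ⇒ interval (−∞,0).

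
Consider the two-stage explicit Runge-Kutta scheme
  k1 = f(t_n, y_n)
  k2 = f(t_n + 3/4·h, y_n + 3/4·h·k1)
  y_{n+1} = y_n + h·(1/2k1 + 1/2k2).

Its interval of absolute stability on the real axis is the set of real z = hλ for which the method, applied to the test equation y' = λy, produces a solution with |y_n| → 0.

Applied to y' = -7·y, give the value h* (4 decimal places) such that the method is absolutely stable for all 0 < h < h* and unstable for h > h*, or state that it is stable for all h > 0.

(-2.6667,0); λ=-7 ⇒ h* = (8/3)/7 = 0.3810.

Test eqn y'=λy, z=hλ:
  k1=λy_n ⇒ h·k1=z·y_n;  k2=λ(1+3/4z)y_n ⇒ h·k2=z(1+3/4z)y_n
  y_{n+1}/y_n = 1 + 1/2z + 1/2z(1+3/4z) = 1 + z + 3/8z²
  so R(z) = 1 + z + 3/8z².

Find x<0 with |R(x)|<1.
x=-1.57: |R|=0.3543
R=1: x+3/8x²=0 ⇒ x=−8/3=-2.6667; min R=1−1/(4·3/8)=0.3333>−1
Confirm numerically:
  x=-2.510: |R|=0.85254 <1
  x=-1.972: |R|=0.48629 <1
  x=-1.377: |R|=0.33405 <1
  x=-1.318: |R|=0.33342 <1
  x=-3.259: |R|=1.72391 >1
  x=-2.821: |R|=1.16327 >1
So |R|<1 on (-2.6667, 0).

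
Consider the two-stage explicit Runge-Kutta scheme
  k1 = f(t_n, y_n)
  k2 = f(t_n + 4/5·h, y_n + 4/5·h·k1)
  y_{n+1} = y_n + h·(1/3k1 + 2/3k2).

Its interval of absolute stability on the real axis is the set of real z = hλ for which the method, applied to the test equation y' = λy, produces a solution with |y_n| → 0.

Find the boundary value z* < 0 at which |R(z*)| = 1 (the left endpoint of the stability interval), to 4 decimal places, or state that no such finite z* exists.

Test eqn y'=λy, z=hλ:
  k1=λy_n ⇒ h·k1=z·y_n;  k2=λ(1+4/5z)y_n ⇒ h·k2=z(1+4/5z)y_n
  y_{n+1}/y_n = 1 + 1/3z + 2/3z(1+4/5z) = 1 + z + 8/15z²
  ⇒ R(z) = 1 + z + 8/15z².

Need |R(x)|<1, x<0.
x=-0.9: |R|=0.5320
R=1: x+8/15x²=0 ⇒ x=−15/8=-1.8750; min R=1−1/(4·8/15)=0.5312>−1
Confirm numerically:
  x=-1.232: |R|=0.57751 <1
  x=-1.116: |R|=0.54824 <1
  x=-0.870: |R|=0.53368 <1
  x=-0.858: |R|=0.53462 <1
  x=-2.469: |R|=1.78218 >1
  x=-2.440: |R|=1.73525 >1
  x=-2.381: |R|=1.64255 >1
Stable set (-1.8750, 0).

z* = -1.8750.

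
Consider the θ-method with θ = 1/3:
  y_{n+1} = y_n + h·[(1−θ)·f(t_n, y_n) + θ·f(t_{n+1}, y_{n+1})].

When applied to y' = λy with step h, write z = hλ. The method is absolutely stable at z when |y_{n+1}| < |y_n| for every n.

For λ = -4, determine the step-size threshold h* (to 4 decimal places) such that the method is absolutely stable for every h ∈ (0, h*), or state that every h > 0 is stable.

On y'=λy, z=hλ:
  y_{n+1} = y_n + z·[2/3·y_n + 1/3·y_{n+1}] ⇒ (1 − 1/3z)y_{n+1} = (1 + 2/3z)y_n
  so R(z) = (1 + 2/3z)/(1 − 1/3z).

Need |R(x)|<1, x<0.
x=-0.88: |R|=0.3196
R=−1: 1+2/3x = −1+1/3x ⇒ -1/3x=2 ⇒ x=2/(-1/3)=-6.0000
Confirm numerically:
  x=-5.681: |R|=0.96325 <1
  x=-4.507: |R|=0.80112 <1
  x=-4.257: |R|=0.75982 <1
  x=-6.236: |R|=1.02555 >1
  x=-6.217: |R|=1.02354 >1
  x=-6.180: |R|=1.01961 >1
Interval (-6.0000, 0).

(-6.0000,0); λ=-4 ⇒ h* = (6)/4 = 1.5000.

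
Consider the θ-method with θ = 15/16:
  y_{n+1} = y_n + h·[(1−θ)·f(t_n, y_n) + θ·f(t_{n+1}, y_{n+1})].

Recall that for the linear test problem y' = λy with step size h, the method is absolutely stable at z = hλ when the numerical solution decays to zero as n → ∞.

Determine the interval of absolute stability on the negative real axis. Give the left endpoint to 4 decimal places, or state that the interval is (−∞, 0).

interval (−∞, 0).

On y'=λy, z=hλ:
  y_{n+1} = y_n + z·[1/16·y_n + 15/16·y_{n+1}] ⇒ (1 − 15/16z)y_{n+1} = (1 + 1/16z)y_n
  Hence R(z) = (1 + 1/16z)/(1 − 15/16z).

Find x<0 with |R(x)|<1.
x=-1.59: |R|=0.3616
x=-2: |R|=0.3043
x=-10: |R|=0.0361
x=-100: |R|=0.0554
θ=15/16≥1/2 ⇒ |1+1/16x|<|1−15/16x| ∀x<0 ⇒ unbounded interval.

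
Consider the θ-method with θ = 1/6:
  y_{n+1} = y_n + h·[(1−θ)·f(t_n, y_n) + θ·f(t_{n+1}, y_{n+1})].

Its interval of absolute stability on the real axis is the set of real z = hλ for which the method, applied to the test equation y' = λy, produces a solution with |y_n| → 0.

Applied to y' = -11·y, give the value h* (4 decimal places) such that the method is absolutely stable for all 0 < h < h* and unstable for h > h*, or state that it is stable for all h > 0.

(-3.0000,0); λ=-11 ⇒ h* = (3)/11 = 0.2727.

On y'=λy, z=hλ:
  y_{n+1} = y_n + z·[5/6·y_n + 1/6·y_{n+1}] ⇒ (1 − 1/6z)y_{n+1} = (1 + 5/6z)y_n
  ⇒ R(z) = (1 + 5/6z)/(1 − 1/6z).

Find x<0 with |R(x)|<1.
x=-1.05: |R|=0.1064
R=−1: 1+5/6x = −1+1/6x ⇒ -2/3x=2 ⇒ x=2/(-2/3)=-3.0000
Confirm numerically:
  x=-2.427: |R|=0.72802 <1
  x=-2.351: |R|=0.68914 <1
  x=-1.892: |R|=0.43842 <1
  x=-1.865: |R|=0.42276 <1
  x=-3.327: |R|=1.14024 >1
  x=-3.312: |R|=1.13402 >1
Stable set (-3.0000, 0).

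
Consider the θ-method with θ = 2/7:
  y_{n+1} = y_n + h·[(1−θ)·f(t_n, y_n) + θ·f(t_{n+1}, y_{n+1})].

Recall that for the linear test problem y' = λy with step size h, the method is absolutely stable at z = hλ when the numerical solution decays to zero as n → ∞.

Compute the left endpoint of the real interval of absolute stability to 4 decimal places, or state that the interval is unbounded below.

z* = -4.6667.

With y'=λy (z=hλ):
  y_{n+1} = y_n + z·[5/7·y_n + 2/7·y_{n+1}] ⇒ (1 − 2/7z)y_{n+1} = (1 + 5/7z)y_n
  Hence R(z) = (1 + 5/7z)/(1 − 2/7z).

Boundary: |R(x)|=1, x<0.
x=-0.78: |R|=0.3621
R=−1: 1+5/7x = −1+2/7x ⇒ -3/7x=2 ⇒ x=2/(-3/7)=-4.6667
Confirm numerically:
  x=-4.477: |R|=0.96433 <1
  x=-2.856: |R|=0.57269 <1
  x=-2.018: |R|=0.27999 <1
  x=-5.164: |R|=1.08610 >1
  x=-5.124: |R|=1.07955 >1
  x=-4.904: |R|=1.04236 >1
So |R|<1 on (-4.6667, 0).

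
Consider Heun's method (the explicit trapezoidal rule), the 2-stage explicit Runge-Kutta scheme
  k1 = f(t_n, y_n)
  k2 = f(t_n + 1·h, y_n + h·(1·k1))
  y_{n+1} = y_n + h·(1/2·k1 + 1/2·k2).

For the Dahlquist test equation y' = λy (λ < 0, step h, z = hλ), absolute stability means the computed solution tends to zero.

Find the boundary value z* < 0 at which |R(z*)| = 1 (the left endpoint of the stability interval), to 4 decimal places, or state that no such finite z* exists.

Test eqn y'=λy, z=hλ:
  order 2, 2-stage ⇒ R(z)=1+z+z^2/2
  (e.g. R(-0.64)=0.56480, |R|=0.56480)

Need |R(x)|<1, x<0.
x=-0.64: |R|=0.5648
|R(-2.28)|=1.3192 |R(-2.27)|=1.3064 |R(-0.54)|=0.6058
Bisect:
  x_lo=-2.7267 |R|=1.9907  x_hi=-0.0602 |R|=0.9416
  mid=-1.39345 |R|=0.57740 →hi
  mid=-2.06006 |R|=1.06187 →lo
  mid=-1.72676 |R|=0.76409 →hi
  mid=-1.89341 |R|=0.89909 →hi
  mid=-1.97674 |R|=0.97701 →hi
  mid=-2.01840 |R|=1.01857 →lo
  mid=-1.99757 |R|=0.99757 →hi
  mid=-2.00798 |R|=1.00802 →lo
  mid=-2.00278 |R|=1.00278 →lo
  ...
  [-2.00001,-1.99985] ⇒ x*=-2.0000
Stable set (-2.0000, 0).

left endpoint -2.0000.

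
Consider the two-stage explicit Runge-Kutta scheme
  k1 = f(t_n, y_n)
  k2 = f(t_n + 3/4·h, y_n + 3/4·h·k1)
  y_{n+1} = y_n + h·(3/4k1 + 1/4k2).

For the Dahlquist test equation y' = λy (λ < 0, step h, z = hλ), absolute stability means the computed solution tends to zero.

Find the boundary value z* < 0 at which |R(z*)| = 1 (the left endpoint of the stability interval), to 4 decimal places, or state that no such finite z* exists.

With y'=λy (z=hλ):
  k1=λy_n ⇒ h·k1=z·y_n;  k2=λ(1+3/4z)y_n ⇒ h·k2=z(1+3/4z)y_n
  y_{n+1}/y_n = 1 + 3/4z + 1/4z(1+3/4z) = 1 + z + 3/16z²
  so R(z) = 1 + z + 3/16z².

Solve |R(x)|<1 on ℝ⁻.
x=-1.66: |R|=0.1433
R=1: x+3/16x²=0 ⇒ x=−16/3=-5.3333; min R=1−1/(4·3/16)=-0.3333>−1
Confirm numerically:
  x=-4.048: |R|=0.02443 <1
  x=-3.378: |R|=0.23846 <1
  x=-3.334: |R|=0.24983 <1
  x=-5.933: |R|=1.66709 >1
  x=-5.410: |R|=1.07777 >1
Interval (-5.3333, 0).

z* = -5.3333.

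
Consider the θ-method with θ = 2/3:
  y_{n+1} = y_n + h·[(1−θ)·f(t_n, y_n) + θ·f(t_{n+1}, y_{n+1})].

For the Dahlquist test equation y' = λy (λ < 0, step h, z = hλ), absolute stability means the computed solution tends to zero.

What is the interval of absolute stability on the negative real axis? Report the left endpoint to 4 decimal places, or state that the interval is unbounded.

interval (−∞, 0).

Test eqn y'=λy, z=hλ:
  y_{n+1} = y_n + z·[1/3·y_n + 2/3·y_{n+1}] ⇒ (1 − 2/3z)y_{n+1} = (1 + 1/3z)y_n
  Hence R(z) = (1 + 1/3z)/(1 − 2/3z).

Find x<0 with |R(x)|<1.
x=-0.56: |R|=0.5922
x=-2: |R|=0.1429
x=-10: |R|=0.3043
x=-100: |R|=0.4778
θ=2/3≥1/2 ⇒ |1+1/3x|<|1−2/3x| ∀x<0 ⇒ unbounded interval.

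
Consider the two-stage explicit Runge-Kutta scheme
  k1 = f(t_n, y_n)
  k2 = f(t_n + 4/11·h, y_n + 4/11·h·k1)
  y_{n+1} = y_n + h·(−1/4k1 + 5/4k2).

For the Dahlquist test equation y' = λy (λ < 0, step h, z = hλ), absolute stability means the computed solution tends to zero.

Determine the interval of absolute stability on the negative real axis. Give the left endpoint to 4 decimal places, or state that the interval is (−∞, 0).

Test eqn y'=λy, z=hλ:
  k1=λy_n ⇒ h·k1=z·y_n;  k2=λ(1+4/11z)y_n ⇒ h·k2=z(1+4/11z)y_n
  y_{n+1}/y_n = 1 − 1/4z + 5/4z(1+4/11z) = 1 + z + 5/11z²
  so R(z) = 1 + z + 5/11z².

Find x<0 with |R(x)|<1.
x=-0.59: |R|=0.5682
R=1: x+5/11x²=0 ⇒ x=−11/5=-2.2000; min R=1−1/(4·5/11)=0.4500>−1
Confirm numerically:
  x=-2.162: |R|=0.96266 <1
  x=-1.929: |R|=0.76238 <1
  x=-1.540: |R|=0.53800 <1
  x=-1.070: |R|=0.45041 <1
  x=-2.621: |R|=1.50156 >1
  x=-2.341: |R|=1.15004 >1
Interval (-2.2000, 0).

z∈(-2.2000,0).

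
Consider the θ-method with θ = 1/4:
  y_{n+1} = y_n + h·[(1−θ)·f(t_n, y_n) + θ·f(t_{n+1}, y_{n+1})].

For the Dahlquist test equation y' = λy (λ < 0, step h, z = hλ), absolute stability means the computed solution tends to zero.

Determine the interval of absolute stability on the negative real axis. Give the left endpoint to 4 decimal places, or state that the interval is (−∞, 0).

Test eqn y'=λy, z=hλ:
  y_{n+1} = y_n + z·[3/4·y_n + 1/4·y_{n+1}] ⇒ (1 − 1/4z)y_{n+1} = (1 + 3/4z)y_n
  Hence R(z) = (1 + 3/4z)/(1 − 1/4z).

Boundary: |R(x)|=1, x<0.
x=-0.31: |R|=0.7123
R=−1: 1+3/4x = −1+1/4x ⇒ -1/2x=2 ⇒ x=2/(-1/2)=-4.0000
Confirm numerically:
  x=-2.962: |R|=0.70181 <1
  x=-2.789: |R|=0.64325 <1
  x=-2.571: |R|=0.56506 <1
  x=-1.792: |R|=0.23757 <1
  x=-4.269: |R|=1.06506 >1
  x=-4.085: |R|=1.02103 >1
Stable set (-4.0000, 0).

z∈(-4.0000,0).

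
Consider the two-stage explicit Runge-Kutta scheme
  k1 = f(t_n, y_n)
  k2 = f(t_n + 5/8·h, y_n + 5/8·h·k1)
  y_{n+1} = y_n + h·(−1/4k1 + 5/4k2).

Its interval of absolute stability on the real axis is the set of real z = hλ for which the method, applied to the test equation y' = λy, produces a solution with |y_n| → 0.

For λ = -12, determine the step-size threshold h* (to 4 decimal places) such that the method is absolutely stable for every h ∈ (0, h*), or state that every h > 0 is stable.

Set f=λy, z=hλ:
  k1=λy_n ⇒ h·k1=z·y_n;  k2=λ(1+5/8z)y_n ⇒ h·k2=z(1+5/8z)y_n
  y_{n+1}/y_n = 1 − 1/4z + 5/4z(1+5/8z) = 1 + z + 25/32z²
  R(z) = 1 + z + 25/32z².

Find x<0 with |R(x)|<1.
x=-0.33: |R|=0.7551
R=1: x+25/32x²=0 ⇒ x=−32/25=-1.2800; min R=1−1/(4·25/32)=0.6800>−1
Confirm numerically:
  x=-0.987: |R|=0.77407 <1
  x=-0.866: |R|=0.71990 <1
  x=-0.717: |R|=0.68463 <1
  x=-0.540: |R|=0.68781 <1
  x=-1.653: |R|=1.48169 >1
  x=-1.625: |R|=1.43799 >1
  x=-1.538: |R|=1.31000 >1
So |R|<1 on (-1.2800, 0).

(-1.2800,0); λ=-12 ⇒ h* = (32/25)/12 = 0.1067.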